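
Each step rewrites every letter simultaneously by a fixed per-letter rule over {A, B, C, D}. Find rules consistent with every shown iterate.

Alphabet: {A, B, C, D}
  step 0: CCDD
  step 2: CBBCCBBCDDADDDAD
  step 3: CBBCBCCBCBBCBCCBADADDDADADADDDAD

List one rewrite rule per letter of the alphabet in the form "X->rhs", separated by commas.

A->DD, B->BC, C->CB, D->AD

  step 2 ⇒ step 3: CBBCCBBCDDADDDAD ⇒ CB·BC·BC·CB·CB·BC·BC·CB·AD·AD·DD·AD·AD·AD·DD·AD
    A ↦ DD
    B ↦ BC
    C ↦ CB
    D ↦ AD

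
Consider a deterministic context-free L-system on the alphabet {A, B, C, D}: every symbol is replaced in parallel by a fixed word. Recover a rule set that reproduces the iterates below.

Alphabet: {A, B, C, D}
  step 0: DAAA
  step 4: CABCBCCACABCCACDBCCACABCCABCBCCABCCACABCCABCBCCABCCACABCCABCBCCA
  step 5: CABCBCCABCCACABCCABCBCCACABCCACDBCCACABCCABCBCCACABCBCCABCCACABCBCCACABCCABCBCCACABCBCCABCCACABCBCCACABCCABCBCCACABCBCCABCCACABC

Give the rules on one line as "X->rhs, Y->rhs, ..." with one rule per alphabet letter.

  step 4 ⇒ step 5: CABCBCCACABCCACDBCCACABCCABCBCCABCCACABCCABCBCCABCCACABCCABCBCCA ⇒ CA·BC·BC·CA·BC·CA·CA·BC·CA·BC·BC·CA·CA·BC·CA·CD·BC·CA·CA·BC·CA·BC·BC·CA·CA·BC·BC·CA·BC·CA·CA·BC·BC·CA·CA·BC·CA·BC·BC·CA·CA·BC·BC·CA·BC·CA·CA·BC·BC·CA·CA·BC·CA·BC·BC·CA·CA·BC·BC·CA·BC·CA·CA·BC
    A ↦ BC
    B ↦ BC
    C ↦ CA
    D ↦ CD

A->BC, B->BC, C->CA, D->CD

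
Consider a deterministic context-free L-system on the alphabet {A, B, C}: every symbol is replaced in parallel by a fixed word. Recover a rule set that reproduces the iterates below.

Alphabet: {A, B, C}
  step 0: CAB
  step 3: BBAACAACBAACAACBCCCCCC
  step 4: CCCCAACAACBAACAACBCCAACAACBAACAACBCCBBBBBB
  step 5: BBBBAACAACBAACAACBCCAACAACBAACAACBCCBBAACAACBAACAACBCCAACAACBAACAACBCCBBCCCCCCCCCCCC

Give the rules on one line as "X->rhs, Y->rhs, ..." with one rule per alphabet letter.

A->AAC, B->CC, C->B

  step 4 ⇒ step 5: CCCCAACAACBAACAACBCCAACAACBAACAACBCCBBBBBB ⇒ B·B·B·B·AAC·AAC·B·AAC·AAC·B·CC·AAC·AAC·B·AAC·AAC·B·CC·B·B·AAC·AAC·B·AAC·AAC·B·CC·AAC·AAC·B·AAC·AAC·B·CC·B·B·CC·CC·CC·CC·CC·CC
    A ↦ AAC
    B ↦ CC
    C ↦ B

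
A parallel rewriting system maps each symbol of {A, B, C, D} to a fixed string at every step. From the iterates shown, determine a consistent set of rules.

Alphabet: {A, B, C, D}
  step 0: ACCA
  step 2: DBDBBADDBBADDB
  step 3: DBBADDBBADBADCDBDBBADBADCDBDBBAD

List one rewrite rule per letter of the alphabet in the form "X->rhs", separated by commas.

  step 2 ⇒ step 3: DBDBBADDBBADDB ⇒ DB·BAD·DB·BAD·BAD·C·DB·DB·BAD·BAD·C·DB·DB·BAD
    A ↦ C
    B ↦ BAD
    D ↦ DB
    C ↦ DB  (constrained at step 0)

A->C, B->BAD, C->DB, D->DB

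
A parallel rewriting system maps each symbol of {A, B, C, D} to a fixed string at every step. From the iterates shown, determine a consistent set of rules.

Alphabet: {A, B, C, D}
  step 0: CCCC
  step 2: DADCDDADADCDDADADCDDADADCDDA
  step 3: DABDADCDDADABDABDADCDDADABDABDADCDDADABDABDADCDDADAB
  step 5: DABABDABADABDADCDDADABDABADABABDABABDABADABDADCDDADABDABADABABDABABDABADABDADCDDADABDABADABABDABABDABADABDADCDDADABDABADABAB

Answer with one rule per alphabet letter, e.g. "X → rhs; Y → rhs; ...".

  step 2 ⇒ step 3: DADCDDADADCDDADADCDDADADCDDA ⇒ DA·B·DA·DCD·DA·DA·B·DA·B·DA·DCD·DA·DA·B·DA·B·DA·DCD·DA·DA·B·DA·B·DA·DCD·DA·DA·B
    A ↦ B
    C ↦ DCD
    D ↦ DA
    B ↦ A  (constrained at step 3)

A->B, B->A, C->DCD, D->DA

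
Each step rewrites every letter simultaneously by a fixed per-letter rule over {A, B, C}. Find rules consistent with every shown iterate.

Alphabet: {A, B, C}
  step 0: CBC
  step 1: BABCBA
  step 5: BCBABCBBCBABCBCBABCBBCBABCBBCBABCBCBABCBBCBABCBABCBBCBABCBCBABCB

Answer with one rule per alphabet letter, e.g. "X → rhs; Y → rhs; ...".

A->B, B->BC, C->BA

  step 0 ⇒ step 1: CBC ⇒ BA·BC·BA
    B ↦ BC
    C ↦ BA
    A ↦ B  (constrained at step 1)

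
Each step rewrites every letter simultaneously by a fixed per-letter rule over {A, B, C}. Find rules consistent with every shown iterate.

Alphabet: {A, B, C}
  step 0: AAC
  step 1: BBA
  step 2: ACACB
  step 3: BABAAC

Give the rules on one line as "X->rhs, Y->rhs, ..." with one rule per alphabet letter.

  step 2 ⇒ step 3: ACACB ⇒ B·A·B·A·AC
    A ↦ B
    B ↦ AC
    C ↦ A

A->B, B->AC, C->A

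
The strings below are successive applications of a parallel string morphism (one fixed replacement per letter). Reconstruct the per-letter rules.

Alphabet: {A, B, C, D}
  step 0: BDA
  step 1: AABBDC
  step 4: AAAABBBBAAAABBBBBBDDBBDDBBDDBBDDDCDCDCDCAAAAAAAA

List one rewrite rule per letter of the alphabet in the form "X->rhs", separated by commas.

A->DC, B->AA, C->DD, D->BB

  step 0 ⇒ step 1: BDA ⇒ AA·BB·DC
    A ↦ DC
    B ↦ AA
    D ↦ BB
    C ↦ DD  (constrained at step 1)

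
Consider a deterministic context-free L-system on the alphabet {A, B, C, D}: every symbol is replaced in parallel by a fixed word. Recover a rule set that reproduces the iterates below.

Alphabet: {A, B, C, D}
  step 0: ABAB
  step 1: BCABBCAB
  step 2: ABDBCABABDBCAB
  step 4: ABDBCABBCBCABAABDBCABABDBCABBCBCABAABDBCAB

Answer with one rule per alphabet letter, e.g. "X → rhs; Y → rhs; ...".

A->BC, B->AB, C->D, D->A

  step 1 ⇒ step 2: BCABBCAB ⇒ AB·D·BC·AB·AB·D·BC·AB
    A ↦ BC
    B ↦ AB
    C ↦ D
    D ↦ A  (constrained at step 2)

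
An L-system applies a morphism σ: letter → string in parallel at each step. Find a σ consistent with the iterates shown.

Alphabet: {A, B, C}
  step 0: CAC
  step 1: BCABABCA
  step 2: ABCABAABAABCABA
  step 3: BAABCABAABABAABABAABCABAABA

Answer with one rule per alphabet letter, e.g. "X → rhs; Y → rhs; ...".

A->BA, B->A, C->BCA

  step 2 ⇒ step 3: ABCABAABAABCABA ⇒ BA·A·BCA·BA·A·BA·BA·A·BA·BA·A·BCA·BA·A·BA
    A ↦ BA
    B ↦ A
    C ↦ BCA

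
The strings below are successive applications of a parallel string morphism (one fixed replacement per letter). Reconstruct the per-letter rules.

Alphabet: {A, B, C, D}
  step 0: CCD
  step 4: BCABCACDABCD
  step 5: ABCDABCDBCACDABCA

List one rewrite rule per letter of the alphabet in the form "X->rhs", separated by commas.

  step 4 ⇒ step 5: BCABCACDABCD ⇒ A·B·CD·A·B·CD·B·CA·CD·A·B·CA
    A ↦ CD
    B ↦ A
    C ↦ B
    D ↦ CA

A->CD, B->A, C->B, D->CA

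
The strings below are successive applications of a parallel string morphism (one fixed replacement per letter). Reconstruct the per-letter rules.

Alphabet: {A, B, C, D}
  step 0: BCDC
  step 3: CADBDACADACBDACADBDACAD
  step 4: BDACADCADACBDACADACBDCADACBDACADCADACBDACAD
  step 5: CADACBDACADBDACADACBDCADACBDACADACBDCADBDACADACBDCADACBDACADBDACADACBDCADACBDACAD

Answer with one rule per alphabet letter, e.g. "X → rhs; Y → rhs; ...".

  step 4 ⇒ step 5: BDACADCADACBDACADACBDCADACBDACADCADACBDACAD ⇒ C·AD·AC·BD·AC·AD·BD·AC·AD·AC·BD·C·AD·AC·BD·AC·AD·AC·BD·C·AD·BD·AC·AD·AC·BD·C·AD·AC·BD·AC·AD·BD·AC·AD·AC·BD·C·AD·AC·BD·AC·AD
    A ↦ AC
    B ↦ C
    C ↦ BD
    D ↦ AD

A->AC, B->C, C->BD, D->AD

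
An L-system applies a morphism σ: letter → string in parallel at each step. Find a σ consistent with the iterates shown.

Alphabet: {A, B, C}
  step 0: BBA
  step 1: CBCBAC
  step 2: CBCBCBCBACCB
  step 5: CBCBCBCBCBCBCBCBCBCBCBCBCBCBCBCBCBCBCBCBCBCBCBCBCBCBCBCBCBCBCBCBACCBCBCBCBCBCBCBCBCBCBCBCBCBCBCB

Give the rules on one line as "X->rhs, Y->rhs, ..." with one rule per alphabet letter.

  step 1 ⇒ step 2: CBCBAC ⇒ CB·CB·CB·CB·AC·CB
    A ↦ AC
    B ↦ CB
    C ↦ CB

A->AC, B->CB, C->CB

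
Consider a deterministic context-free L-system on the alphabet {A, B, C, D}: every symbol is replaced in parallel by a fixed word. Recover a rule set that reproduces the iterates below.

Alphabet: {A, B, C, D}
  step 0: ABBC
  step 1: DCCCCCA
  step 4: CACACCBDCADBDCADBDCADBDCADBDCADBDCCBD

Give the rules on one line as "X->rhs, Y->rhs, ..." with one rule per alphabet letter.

A->D, B->CC, C->CA, D->BD

  step 0 ⇒ step 1: ABBC ⇒ D·CC·CC·CA
    A ↦ D
    B ↦ CC
    C ↦ CA
    D ↦ BD  (constrained at step 1)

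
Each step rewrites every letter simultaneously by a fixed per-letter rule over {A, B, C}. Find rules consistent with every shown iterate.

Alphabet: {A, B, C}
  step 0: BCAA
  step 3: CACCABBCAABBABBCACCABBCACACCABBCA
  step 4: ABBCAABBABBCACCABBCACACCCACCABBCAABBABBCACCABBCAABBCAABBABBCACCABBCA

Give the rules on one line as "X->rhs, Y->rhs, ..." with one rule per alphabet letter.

  step 3 ⇒ step 4: CACCABBCAABBABBCACCABBCACACCABBCA ⇒ ABB·CA·ABB·ABB·CA·C·C·ABB·CA·CA·C·C·CA·C·C·ABB·CA·ABB·ABB·CA·C·C·ABB·CA·ABB·CA·ABB·ABB·CA·C·C·ABB·CA
    A ↦ CA
    B ↦ C
    C ↦ ABB

A->CA, B->C, C->ABB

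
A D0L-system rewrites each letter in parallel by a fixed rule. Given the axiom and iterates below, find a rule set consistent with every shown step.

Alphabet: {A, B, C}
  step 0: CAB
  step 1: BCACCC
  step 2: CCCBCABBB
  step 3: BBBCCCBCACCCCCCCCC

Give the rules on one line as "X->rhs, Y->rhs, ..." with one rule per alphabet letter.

  step 2 ⇒ step 3: CCCBCABBB ⇒ B·B·B·CCC·B·CA·CCC·CCC·CCC
    A ↦ CA
    B ↦ CCC
    C ↦ B

A->CA, B->CCC, C->B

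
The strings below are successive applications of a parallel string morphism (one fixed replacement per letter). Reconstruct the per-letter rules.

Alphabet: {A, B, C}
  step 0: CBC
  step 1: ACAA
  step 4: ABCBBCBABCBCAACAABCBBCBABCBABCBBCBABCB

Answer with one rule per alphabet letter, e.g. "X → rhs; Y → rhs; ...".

A->BCB, B->CA, C->A

  step 0 ⇒ step 1: CBC ⇒ A·CA·A
    B ↦ CA
    C ↦ A
    A ↦ BCB  (constrained at step 1)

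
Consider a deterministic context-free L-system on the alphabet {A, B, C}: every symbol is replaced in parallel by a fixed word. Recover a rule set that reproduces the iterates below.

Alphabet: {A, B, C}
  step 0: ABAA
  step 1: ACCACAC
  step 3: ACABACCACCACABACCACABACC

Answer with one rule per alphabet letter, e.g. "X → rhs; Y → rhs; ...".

  step 0 ⇒ step 1: ABAA ⇒ AC·C·AC·AC
    A ↦ AC
    B ↦ C
    C ↦ AB  (constrained at step 1)

A->AC, B->C, C->AB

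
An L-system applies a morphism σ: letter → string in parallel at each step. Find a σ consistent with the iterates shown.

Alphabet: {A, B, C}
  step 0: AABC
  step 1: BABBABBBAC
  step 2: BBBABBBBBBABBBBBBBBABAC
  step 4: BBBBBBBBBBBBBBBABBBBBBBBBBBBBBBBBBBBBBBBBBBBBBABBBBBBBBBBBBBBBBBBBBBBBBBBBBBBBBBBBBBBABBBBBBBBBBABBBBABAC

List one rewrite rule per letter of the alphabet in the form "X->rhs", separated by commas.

A->BAB, B->BB, C->AC

  step 1 ⇒ step 2: BABBABBBAC ⇒ BB·BAB·BB·BB·BAB·BB·BB·BB·BAB·AC
    A ↦ BAB
    B ↦ BB
    C ↦ AC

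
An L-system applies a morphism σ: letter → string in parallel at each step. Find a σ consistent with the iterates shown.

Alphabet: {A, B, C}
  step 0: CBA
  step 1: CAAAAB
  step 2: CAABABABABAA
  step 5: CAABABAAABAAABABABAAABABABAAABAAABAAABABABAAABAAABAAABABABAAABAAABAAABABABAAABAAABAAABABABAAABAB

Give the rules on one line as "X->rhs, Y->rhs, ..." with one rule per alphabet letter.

A->AB, B->AA, C->CA

  step 1 ⇒ step 2: CAAAAB ⇒ CA·AB·AB·AB·AB·AA
    A ↦ AB
    B ↦ AA
    C ↦ CA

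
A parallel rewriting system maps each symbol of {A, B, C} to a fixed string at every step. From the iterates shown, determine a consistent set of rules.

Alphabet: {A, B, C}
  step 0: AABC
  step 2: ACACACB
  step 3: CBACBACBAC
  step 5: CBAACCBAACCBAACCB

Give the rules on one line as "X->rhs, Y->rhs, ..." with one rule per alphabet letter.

  step 2 ⇒ step 3: ACACACB ⇒ CB·A·CB·A·CB·A·C
    A ↦ CB
    B ↦ C
    C ↦ A

A->CB, B->C, C->A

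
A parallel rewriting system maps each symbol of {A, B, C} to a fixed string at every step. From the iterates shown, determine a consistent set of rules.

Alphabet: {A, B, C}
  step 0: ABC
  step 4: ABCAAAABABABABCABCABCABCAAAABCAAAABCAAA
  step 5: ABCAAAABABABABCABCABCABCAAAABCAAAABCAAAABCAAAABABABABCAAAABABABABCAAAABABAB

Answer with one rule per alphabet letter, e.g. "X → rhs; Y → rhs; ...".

  step 4 ⇒ step 5: ABCAAAABABABABCABCABCABCAAAABCAAAABCAAA ⇒ AB·C·AAA·AB·AB·AB·AB·C·AB·C·AB·C·AB·C·AAA·AB·C·AAA·AB·C·AAA·AB·C·AAA·AB·AB·AB·AB·C·AAA·AB·AB·AB·AB·C·AAA·AB·AB·AB
    A ↦ AB
    B ↦ C
    C ↦ AAA

A->AB, B->C, C->AAA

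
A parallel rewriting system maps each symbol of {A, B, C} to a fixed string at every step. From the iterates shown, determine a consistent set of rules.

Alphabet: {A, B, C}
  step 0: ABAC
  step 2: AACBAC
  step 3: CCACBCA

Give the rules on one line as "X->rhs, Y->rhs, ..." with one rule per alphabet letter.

  step 2 ⇒ step 3: AACBAC ⇒ C·C·A·CB·C·A
    A ↦ C
    B ↦ CB
    C ↦ A

A->C, B->CB, C->A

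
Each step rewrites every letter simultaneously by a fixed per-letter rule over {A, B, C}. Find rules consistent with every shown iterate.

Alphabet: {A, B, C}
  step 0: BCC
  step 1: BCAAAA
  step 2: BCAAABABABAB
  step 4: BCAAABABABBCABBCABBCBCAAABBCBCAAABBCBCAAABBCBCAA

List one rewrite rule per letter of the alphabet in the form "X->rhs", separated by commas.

  step 1 ⇒ step 2: BCAAAA ⇒ BC·AA·AB·AB·AB·AB
    A ↦ AB
    B ↦ BC
    C ↦ AA

A->AB, B->BC, C->AA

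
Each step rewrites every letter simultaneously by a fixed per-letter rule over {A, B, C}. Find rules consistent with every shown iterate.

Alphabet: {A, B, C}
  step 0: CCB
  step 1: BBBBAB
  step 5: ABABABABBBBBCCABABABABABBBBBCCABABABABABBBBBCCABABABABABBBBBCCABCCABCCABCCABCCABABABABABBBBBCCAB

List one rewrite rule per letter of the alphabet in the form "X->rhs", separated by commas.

A->CC, B->AB, C->BB

  step 0 ⇒ step 1: CCB ⇒ BB·BB·AB
    B ↦ AB
    C ↦ BB
    A ↦ CC  (constrained at step 1)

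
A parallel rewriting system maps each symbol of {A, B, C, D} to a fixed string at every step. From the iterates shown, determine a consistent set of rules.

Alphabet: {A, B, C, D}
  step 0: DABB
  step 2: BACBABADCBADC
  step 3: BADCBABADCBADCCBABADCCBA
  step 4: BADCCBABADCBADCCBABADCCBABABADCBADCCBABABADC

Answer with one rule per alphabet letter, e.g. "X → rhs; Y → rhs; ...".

A->DC, B->BA, C->BA, D->C

  step 3 ⇒ step 4: BADCBABADCBADCCBABADCCBA ⇒ BA·DC·C·BA·BA·DC·BA·DC·C·BA·BA·DC·C·BA·BA·BA·DC·BA·DC·C·BA·BA·BA·DC
    A ↦ DC
    B ↦ BA
    C ↦ BA
    D ↦ C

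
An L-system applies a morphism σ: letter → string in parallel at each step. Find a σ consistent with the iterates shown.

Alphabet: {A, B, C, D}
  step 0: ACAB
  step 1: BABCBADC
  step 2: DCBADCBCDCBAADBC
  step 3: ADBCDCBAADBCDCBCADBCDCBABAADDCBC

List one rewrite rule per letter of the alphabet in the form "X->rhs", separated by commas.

A->BA, B->DC, C->BC, D->AD

  step 2 ⇒ step 3: DCBADCBCDCBAADBC ⇒ AD·BC·DC·BA·AD·BC·DC·BC·AD·BC·DC·BA·BA·AD·DC·BC
    A ↦ BA
    B ↦ DC
    C ↦ BC
    D ↦ AD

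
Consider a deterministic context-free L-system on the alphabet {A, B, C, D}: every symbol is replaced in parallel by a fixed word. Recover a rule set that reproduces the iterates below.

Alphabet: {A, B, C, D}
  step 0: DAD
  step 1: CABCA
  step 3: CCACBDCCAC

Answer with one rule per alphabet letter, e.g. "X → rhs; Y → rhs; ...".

  step 0 ⇒ step 1: DAD ⇒ CA·B·CA
    A ↦ B
    D ↦ CA
    B ↦ C  (constrained at step 1)
    C ↦ BD  (constrained at step 1)

A->B, B->C, C->BD, D->CA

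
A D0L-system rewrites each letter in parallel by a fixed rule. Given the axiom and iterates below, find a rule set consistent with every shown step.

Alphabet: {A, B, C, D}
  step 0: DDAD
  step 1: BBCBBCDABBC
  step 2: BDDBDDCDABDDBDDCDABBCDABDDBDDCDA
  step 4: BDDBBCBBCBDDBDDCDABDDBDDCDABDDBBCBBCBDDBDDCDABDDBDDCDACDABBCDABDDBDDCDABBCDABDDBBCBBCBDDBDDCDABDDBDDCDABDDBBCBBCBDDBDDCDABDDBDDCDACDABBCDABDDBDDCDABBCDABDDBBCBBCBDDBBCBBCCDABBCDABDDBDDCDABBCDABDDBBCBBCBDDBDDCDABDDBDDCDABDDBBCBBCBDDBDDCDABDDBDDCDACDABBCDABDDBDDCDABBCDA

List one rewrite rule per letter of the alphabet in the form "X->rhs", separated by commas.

  step 1 ⇒ step 2: BBCBBCDABBC ⇒ BDD·BDD·CDA·BDD·BDD·CDA·BBC·DA·BDD·BDD·CDA
    A ↦ DA
    B ↦ BDD
    C ↦ CDA
    D ↦ BBC

A->DA, B->BDD, C->CDA, D->BBC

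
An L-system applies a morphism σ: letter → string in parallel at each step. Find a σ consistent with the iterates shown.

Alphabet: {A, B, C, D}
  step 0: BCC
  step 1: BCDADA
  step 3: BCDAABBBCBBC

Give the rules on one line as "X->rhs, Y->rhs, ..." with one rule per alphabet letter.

  step 0 ⇒ step 1: BCC ⇒ BC·DA·DA
    B ↦ BC
    C ↦ DA
    A ↦ B  (constrained at step 1)
    D ↦ A  (constrained at step 1)

A->B, B->BC, C->DA, D->A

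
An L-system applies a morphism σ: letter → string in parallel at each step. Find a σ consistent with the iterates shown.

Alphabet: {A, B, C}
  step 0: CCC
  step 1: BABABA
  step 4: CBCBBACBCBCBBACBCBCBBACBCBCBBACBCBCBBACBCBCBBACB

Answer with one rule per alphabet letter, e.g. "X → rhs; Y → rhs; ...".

A->CB, B->CB, C->BA

  step 0 ⇒ step 1: CCC ⇒ BA·BA·BA
    C ↦ BA
    A ↦ CB  (constrained at step 1)
    B ↦ CB  (constrained at step 1)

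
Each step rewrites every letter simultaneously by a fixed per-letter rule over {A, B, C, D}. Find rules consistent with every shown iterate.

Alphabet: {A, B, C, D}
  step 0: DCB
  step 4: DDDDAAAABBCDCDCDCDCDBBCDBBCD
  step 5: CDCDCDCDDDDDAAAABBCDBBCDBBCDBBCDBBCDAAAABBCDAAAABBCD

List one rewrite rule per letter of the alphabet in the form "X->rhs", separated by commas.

A->D, B->AA, C->BB, D->CD

  step 4 ⇒ step 5: DDDDAAAABBCDCDCDCDCDBBCDBBCD ⇒ CD·CD·CD·CD·D·D·D·D·AA·AA·BB·CD·BB·CD·BB·CD·BB·CD·BB·CD·AA·AA·BB·CD·AA·AA·BB·CD
    A ↦ D
    B ↦ AA
    C ↦ BB
    D ↦ CD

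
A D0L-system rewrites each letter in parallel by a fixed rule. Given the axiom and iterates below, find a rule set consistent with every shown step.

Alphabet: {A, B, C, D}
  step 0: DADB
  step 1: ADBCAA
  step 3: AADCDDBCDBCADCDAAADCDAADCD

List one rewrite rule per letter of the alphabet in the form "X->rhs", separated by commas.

  step 0 ⇒ step 1: DADB ⇒ A·DBC·A·A
    A ↦ DBC
    B ↦ A
    D ↦ A
    C ↦ DCD  (constrained at step 1)

A->DBC, B->A, C->DCD, D->A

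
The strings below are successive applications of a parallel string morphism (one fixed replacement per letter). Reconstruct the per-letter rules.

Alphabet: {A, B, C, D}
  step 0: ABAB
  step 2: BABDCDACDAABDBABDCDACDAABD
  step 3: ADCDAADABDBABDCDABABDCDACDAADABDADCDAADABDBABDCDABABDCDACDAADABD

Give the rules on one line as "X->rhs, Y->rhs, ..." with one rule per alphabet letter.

A->CDA, B->AD, C->B, D->ABD

  step 2 ⇒ step 3: BABDCDACDAABDBABDCDACDAABD ⇒ AD·CDA·AD·ABD·B·ABD·CDA·B·ABD·CDA·CDA·AD·ABD·AD·CDA·AD·ABD·B·ABD·CDA·B·ABD·CDA·CDA·AD·ABD
    A ↦ CDA
    B ↦ AD
    C ↦ B
    D ↦ ABD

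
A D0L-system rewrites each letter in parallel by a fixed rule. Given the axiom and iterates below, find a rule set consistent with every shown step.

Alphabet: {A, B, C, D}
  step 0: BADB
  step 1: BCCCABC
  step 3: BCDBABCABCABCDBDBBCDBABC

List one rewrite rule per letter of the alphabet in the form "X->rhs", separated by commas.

  step 0 ⇒ step 1: BADB ⇒ BC·CC·A·BC
    A ↦ CC
    B ↦ BC
    D ↦ A
    C ↦ DB  (constrained at step 1)

A->CC, B->BC, C->DB, D->A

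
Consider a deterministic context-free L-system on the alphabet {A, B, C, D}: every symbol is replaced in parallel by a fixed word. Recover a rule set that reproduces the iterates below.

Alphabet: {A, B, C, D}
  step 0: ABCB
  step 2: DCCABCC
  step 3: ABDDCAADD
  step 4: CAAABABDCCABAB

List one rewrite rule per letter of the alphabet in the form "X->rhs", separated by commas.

  step 3 ⇒ step 4: ABDDCAADD ⇒ C·AA·AB·AB·D·C·C·AB·AB
    A ↦ C
    B ↦ AA
    C ↦ D
    D ↦ AB

A->C, B->AA, C->D, D->AB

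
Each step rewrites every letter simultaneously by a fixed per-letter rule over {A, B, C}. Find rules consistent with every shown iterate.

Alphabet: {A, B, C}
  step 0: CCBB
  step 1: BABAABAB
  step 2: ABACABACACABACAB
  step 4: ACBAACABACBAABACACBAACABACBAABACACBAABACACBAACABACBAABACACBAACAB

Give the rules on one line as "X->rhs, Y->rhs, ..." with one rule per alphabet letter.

  step 1 ⇒ step 2: BABAABAB ⇒ AB·AC·AB·AC·AC·AB·AC·AB
    A ↦ AC
    B ↦ AB
  step 0 ⇒ step 1: CCBB ⇒ BA·BA·AB·AB
    C ↦ BA

A->AC, B->AB, C->BA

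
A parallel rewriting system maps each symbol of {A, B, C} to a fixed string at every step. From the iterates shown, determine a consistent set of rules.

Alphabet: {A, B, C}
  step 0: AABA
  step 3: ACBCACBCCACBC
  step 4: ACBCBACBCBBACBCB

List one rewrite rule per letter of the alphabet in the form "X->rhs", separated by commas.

  step 3 ⇒ step 4: ACBCACBCCACBC ⇒ AC·B·C·B·AC·B·C·B·B·AC·B·C·B
    A ↦ AC
    B ↦ C
    C ↦ B

A->AC, B->C, C->B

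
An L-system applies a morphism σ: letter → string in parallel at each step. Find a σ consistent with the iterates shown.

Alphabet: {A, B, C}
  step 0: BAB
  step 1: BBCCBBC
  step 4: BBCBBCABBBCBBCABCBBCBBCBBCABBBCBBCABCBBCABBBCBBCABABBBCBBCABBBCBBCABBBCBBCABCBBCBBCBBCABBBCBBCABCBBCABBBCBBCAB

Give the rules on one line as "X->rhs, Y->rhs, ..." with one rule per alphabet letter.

A->C, B->BBC, C->AB

  step 0 ⇒ step 1: BAB ⇒ BBC·C·BBC
    A ↦ C
    B ↦ BBC
    C ↦ AB  (constrained at step 1)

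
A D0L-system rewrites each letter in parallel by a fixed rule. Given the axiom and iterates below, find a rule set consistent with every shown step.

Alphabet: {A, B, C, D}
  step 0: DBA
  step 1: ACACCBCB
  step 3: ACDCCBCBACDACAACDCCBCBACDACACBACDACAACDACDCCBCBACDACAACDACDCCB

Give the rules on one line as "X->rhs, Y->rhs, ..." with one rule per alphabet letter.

  step 0 ⇒ step 1: DBA ⇒ ACA·CCB·CB
    A ↦ CB
    B ↦ CCB
    D ↦ ACA
    C ↦ ACD  (constrained at step 1)

A->CB, B->CCB, C->ACD, D->ACA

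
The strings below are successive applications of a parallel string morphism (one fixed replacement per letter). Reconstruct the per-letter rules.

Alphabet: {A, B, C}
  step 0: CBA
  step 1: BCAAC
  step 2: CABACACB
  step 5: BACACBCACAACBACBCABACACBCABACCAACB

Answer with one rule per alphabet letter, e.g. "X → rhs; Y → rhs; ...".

A->AC, B->CA, C->B

  step 1 ⇒ step 2: BCAAC ⇒ CA·B·AC·AC·B
    A ↦ AC
    B ↦ CA
    C ↦ B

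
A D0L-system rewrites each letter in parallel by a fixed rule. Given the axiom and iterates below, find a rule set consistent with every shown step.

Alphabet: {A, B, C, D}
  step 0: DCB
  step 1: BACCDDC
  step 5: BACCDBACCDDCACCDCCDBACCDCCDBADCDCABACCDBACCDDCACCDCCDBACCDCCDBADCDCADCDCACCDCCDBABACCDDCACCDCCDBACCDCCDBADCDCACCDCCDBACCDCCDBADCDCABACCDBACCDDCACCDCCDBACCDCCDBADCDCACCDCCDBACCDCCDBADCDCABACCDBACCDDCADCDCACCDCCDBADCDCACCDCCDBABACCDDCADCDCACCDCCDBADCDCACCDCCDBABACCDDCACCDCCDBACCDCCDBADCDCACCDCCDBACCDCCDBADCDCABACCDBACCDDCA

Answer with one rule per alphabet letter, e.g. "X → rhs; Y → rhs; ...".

  step 0 ⇒ step 1: DCB ⇒ BA·CCD·DC
    B ↦ DC
    C ↦ CCD
    D ↦ BA
    A ↦ DCA  (constrained at step 1)

A->DCA, B->DC, C->CCD, D->BA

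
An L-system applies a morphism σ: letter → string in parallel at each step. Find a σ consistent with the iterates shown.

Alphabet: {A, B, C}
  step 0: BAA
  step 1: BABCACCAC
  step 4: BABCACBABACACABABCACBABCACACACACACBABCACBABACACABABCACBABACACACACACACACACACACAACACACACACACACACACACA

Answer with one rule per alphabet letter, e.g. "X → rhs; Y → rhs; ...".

  step 0 ⇒ step 1: BAA ⇒ BAB·CAC·CAC
    A ↦ CAC
    B ↦ BAB
    C ↦ A  (constrained at step 1)

A->CAC, B->BAB, C->A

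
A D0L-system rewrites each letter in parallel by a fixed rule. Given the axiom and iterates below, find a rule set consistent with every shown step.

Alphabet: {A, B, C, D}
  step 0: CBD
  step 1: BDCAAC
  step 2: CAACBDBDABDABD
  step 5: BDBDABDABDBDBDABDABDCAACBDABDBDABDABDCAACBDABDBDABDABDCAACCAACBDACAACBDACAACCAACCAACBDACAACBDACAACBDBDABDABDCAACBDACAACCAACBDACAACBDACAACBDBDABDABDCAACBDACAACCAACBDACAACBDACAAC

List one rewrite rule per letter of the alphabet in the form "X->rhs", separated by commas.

  step 1 ⇒ step 2: BDCAAC ⇒ C·AAC·BD·BDA·BDA·BD
    A ↦ BDA
    B ↦ C
    C ↦ BD
    D ↦ AAC

A->BDA, B->C, C->BD, D->AAC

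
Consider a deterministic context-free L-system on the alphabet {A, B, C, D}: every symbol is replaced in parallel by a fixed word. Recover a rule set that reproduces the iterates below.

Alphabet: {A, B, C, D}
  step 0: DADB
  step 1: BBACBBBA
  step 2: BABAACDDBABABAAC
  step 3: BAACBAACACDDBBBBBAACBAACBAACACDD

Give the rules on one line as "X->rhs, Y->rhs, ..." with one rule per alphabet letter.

A->AC, B->BA, C->DD, D->BB

  step 2 ⇒ step 3: BABAACDDBABABAAC ⇒ BA·AC·BA·AC·AC·DD·BB·BB·BA·AC·BA·AC·BA·AC·AC·DD
    A ↦ AC
    B ↦ BA
    C ↦ DD
    D ↦ BB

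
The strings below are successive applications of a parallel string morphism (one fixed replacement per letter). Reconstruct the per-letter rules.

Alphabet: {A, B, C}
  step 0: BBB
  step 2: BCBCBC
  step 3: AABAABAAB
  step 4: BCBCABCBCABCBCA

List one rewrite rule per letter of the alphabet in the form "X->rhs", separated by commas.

A->BC, B->A, C->AB

  step 3 ⇒ step 4: AABAABAAB ⇒ BC·BC·A·BC·BC·A·BC·BC·A
    A ↦ BC
    B ↦ A
  step 2 ⇒ step 3: BCBCBC ⇒ A·AB·A·AB·A·AB
    C ↦ AB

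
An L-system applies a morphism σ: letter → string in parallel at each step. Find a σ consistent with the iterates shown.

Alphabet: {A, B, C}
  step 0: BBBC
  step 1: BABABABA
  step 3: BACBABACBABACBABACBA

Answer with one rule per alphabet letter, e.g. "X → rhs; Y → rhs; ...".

A->C, B->BA, C->BA

  step 0 ⇒ step 1: BBBC ⇒ BA·BA·BA·BA
    B ↦ BA
    C ↦ BA
    A ↦ C  (constrained at step 1)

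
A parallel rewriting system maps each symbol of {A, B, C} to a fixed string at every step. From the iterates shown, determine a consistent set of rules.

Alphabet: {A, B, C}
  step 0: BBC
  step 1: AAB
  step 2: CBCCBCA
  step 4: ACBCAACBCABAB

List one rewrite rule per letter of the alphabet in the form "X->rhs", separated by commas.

A->CBC, B->A, C->B

  step 1 ⇒ step 2: AAB ⇒ CBC·CBC·A
    A ↦ CBC
    B ↦ A
  step 0 ⇒ step 1: BBC ⇒ A·A·B
    C ↦ B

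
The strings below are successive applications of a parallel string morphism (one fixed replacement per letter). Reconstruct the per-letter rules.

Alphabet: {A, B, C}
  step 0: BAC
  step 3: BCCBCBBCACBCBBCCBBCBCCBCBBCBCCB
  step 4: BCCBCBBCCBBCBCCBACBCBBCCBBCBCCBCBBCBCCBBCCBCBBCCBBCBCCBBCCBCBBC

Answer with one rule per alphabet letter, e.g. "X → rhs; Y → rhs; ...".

A->ACB, B->BC, C->CB

  step 3 ⇒ step 4: BCCBCBBCACBCBBCCBBCBCCBCBBCBCCB ⇒ BC·CB·CB·BC·CB·BC·BC·CB·ACB·CB·BC·CB·BC·BC·CB·CB·BC·BC·CB·BC·CB·CB·BC·CB·BC·BC·CB·BC·CB·CB·BC
    A ↦ ACB
    B ↦ BC
    C ↦ CB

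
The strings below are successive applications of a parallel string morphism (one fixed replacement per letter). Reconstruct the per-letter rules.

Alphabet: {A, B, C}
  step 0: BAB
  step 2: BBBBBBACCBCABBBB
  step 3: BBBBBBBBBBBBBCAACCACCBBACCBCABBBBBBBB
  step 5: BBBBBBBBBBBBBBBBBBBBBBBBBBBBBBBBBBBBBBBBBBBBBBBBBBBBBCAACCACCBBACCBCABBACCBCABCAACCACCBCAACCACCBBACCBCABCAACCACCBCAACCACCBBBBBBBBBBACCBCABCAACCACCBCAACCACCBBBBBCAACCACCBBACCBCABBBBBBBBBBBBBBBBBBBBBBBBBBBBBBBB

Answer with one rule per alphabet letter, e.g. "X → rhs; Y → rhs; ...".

A->BCA, B->BB, C->ACC

  step 2 ⇒ step 3: BBBBBBACCBCABBBB ⇒ BB·BB·BB·BB·BB·BB·BCA·ACC·ACC·BB·ACC·BCA·BB·BB·BB·BB
    A ↦ BCA
    B ↦ BB
    C ↦ ACC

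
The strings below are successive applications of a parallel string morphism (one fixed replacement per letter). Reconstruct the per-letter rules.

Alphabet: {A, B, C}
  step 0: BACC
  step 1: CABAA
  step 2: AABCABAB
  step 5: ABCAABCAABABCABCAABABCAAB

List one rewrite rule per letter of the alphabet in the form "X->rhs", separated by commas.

A->AB, B->C, C->A

  step 1 ⇒ step 2: CABAA ⇒ A·AB·C·AB·AB
    A ↦ AB
    B ↦ C
    C ↦ A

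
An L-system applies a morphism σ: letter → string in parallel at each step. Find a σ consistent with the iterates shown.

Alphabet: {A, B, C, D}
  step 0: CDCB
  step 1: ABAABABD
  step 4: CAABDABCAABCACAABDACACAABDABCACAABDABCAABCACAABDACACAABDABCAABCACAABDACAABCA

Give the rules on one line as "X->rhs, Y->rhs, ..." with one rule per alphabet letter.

A->CA, B->ABD, C->AB, D->A

  step 0 ⇒ step 1: CDCB ⇒ AB·A·AB·ABD
    B ↦ ABD
    C ↦ AB
    D ↦ A
    A ↦ CA  (constrained at step 1)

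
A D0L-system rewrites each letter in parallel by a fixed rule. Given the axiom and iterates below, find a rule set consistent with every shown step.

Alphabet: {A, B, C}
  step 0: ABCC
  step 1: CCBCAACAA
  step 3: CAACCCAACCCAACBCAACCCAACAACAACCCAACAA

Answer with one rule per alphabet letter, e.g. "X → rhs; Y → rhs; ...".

  step 0 ⇒ step 1: ABCC ⇒ C·CB·CAA·CAA
    A ↦ C
    B ↦ CB
    C ↦ CAA

A->C, B->CB, C->CAA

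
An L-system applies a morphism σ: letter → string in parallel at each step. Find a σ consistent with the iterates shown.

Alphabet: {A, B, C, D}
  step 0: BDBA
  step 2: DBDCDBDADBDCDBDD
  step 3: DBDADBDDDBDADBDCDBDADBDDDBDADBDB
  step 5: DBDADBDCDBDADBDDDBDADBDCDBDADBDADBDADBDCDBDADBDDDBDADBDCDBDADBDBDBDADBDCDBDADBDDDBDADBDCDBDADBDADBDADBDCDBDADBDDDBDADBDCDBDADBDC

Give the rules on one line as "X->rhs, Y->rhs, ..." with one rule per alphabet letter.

  step 2 ⇒ step 3: DBDCDBDADBDCDBDD ⇒ DB·DA·DB·DD·DB·DA·DB·DC·DB·DA·DB·DD·DB·DA·DB·DB
    A ↦ DC
    B ↦ DA
    C ↦ DD
    D ↦ DB

A->DC, B->DA, C->DD, D->DB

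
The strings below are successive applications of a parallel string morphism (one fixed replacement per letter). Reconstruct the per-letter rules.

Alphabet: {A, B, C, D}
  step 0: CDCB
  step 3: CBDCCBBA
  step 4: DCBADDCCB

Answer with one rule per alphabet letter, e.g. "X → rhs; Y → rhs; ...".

A->B, B->C, C->D, D->BA

  step 3 ⇒ step 4: CBDCCBBA ⇒ D·C·BA·D·D·C·C·B
    A ↦ B
    B ↦ C
    C ↦ D
    D ↦ BA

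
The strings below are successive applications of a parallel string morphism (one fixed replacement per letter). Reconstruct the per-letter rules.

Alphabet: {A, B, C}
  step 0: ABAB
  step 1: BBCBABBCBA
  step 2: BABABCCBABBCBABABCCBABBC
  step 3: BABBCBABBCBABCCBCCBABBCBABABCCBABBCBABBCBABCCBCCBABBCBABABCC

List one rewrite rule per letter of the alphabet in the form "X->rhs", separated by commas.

A->BBC, B->BA, C->BCC

  step 2 ⇒ step 3: BABABCCBABBCBABABCCBABBC ⇒ BA·BBC·BA·BBC·BA·BCC·BCC·BA·BBC·BA·BA·BCC·BA·BBC·BA·BBC·BA·BCC·BCC·BA·BBC·BA·BA·BCC
    A ↦ BBC
    B ↦ BA
    C ↦ BCC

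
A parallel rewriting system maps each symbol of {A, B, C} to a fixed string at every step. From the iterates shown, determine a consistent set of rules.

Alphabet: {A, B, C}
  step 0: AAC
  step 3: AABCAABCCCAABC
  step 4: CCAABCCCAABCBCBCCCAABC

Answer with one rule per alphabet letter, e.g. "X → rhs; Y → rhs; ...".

  step 3 ⇒ step 4: AABCAABCCCAABC ⇒ C·C·AA·BC·C·C·AA·BC·BC·BC·C·C·AA·BC
    A ↦ C
    B ↦ AA
    C ↦ BC

A->C, B->AA, C->BC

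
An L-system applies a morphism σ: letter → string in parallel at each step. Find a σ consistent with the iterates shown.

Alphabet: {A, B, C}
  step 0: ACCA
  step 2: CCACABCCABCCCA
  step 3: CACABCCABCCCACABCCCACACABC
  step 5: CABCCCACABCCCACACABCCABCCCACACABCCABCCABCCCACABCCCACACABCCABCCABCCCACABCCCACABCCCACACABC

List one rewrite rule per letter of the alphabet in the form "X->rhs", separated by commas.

  step 2 ⇒ step 3: CCACABCCABCCCA ⇒ CA·CA·BC·CA·BC·C·CA·CA·BC·C·CA·CA·CA·BC
    A ↦ BC
    B ↦ C
    C ↦ CA

A->BC, B->C, C->CA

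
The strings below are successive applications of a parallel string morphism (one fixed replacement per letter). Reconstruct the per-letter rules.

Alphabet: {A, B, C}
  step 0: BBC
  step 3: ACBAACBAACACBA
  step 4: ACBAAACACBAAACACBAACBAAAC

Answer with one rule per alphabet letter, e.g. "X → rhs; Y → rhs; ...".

  step 3 ⇒ step 4: ACBAACBAACACBA ⇒ AC·BA·A·AC·AC·BA·A·AC·AC·BA·AC·BA·A·AC
    A ↦ AC
    B ↦ A
    C ↦ BA

A->AC, B->A, C->BA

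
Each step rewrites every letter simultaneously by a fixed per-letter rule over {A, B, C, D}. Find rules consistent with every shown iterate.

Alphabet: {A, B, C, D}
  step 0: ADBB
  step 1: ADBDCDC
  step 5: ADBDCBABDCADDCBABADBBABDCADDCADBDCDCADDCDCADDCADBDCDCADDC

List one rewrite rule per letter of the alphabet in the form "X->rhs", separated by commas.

A->AD, B->DC, C->AB, D->B

  step 0 ⇒ step 1: ADBB ⇒ AD·B·DC·DC
    A ↦ AD
    B ↦ DC
    D ↦ B
    C ↦ AB  (constrained at step 1)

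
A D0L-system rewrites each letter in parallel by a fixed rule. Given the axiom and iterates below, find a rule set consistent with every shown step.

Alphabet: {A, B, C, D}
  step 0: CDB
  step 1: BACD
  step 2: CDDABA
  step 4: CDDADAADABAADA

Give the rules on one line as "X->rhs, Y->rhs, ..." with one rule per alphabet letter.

A->DA, B->CD, C->B, D->A

  step 1 ⇒ step 2: BACD ⇒ CD·DA·B·A
    A ↦ DA
    B ↦ CD
    C ↦ B
    D ↦ A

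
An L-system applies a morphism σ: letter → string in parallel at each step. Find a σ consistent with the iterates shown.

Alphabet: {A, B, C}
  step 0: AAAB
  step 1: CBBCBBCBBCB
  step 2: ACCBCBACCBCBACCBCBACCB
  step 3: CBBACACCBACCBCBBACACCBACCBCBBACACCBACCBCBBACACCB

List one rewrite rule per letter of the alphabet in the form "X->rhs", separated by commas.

A->CBB, B->CB, C->AC

  step 2 ⇒ step 3: ACCBCBACCBCBACCBCBACCB ⇒ CBB·AC·AC·CB·AC·CB·CBB·AC·AC·CB·AC·CB·CBB·AC·AC·CB·AC·CB·CBB·AC·AC·CB
    A ↦ CBB
    B ↦ CB
    C ↦ AC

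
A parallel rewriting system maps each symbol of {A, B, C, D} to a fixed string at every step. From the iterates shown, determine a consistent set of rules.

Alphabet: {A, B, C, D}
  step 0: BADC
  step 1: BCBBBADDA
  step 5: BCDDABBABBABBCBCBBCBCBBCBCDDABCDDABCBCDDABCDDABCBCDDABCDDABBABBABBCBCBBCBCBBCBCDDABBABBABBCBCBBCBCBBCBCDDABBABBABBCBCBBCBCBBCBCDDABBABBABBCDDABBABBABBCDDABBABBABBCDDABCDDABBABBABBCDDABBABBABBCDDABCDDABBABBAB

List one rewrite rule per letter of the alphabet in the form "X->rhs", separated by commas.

A->B, B->BC, C->DDA, D->BBA

  step 0 ⇒ step 1: BADC ⇒ BC·B·BBA·DDA
    A ↦ B
    B ↦ BC
    C ↦ DDA
    D ↦ BBA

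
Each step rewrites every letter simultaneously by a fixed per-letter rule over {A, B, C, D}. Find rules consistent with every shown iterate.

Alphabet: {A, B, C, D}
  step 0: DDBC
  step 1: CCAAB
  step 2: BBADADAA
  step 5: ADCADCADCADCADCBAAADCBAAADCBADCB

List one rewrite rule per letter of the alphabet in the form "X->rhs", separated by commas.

  step 1 ⇒ step 2: CCAAB ⇒ B·B·AD·AD·AA
    A ↦ AD
    B ↦ AA
    C ↦ B
  step 0 ⇒ step 1: DDBC ⇒ C·C·AA·B
    D ↦ C

A->AD, B->AA, C->B, D->C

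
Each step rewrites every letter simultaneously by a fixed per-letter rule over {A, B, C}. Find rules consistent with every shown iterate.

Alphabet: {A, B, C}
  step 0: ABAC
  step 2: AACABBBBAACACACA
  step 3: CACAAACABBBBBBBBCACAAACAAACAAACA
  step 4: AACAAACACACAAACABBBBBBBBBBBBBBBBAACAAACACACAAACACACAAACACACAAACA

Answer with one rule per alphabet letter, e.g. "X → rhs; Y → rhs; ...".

A->CA, B->BB, C->AA

  step 3 ⇒ step 4: CACAAACABBBBBBBBCACAAACAAACAAACA ⇒ AA·CA·AA·CA·CA·CA·AA·CA·BB·BB·BB·BB·BB·BB·BB·BB·AA·CA·AA·CA·CA·CA·AA·CA·CA·CA·AA·CA·CA·CA·AA·CA
    A ↦ CA
    B ↦ BB
    C ↦ AA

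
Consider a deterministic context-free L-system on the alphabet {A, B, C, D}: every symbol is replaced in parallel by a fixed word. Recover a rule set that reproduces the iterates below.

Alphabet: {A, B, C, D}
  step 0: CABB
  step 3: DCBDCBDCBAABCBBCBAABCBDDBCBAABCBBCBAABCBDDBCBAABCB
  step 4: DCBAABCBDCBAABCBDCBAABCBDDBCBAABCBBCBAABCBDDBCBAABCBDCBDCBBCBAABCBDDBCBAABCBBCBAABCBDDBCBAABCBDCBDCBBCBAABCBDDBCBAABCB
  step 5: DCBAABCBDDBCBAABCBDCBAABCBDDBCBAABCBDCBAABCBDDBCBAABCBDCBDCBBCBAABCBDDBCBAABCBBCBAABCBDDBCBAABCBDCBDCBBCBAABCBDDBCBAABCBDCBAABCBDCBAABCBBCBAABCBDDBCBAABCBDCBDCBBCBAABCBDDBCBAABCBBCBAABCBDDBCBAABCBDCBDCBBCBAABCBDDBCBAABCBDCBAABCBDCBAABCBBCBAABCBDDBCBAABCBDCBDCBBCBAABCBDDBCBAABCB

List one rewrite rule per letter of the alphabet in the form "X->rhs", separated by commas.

A->D, B->BCB, C->AA, D->DCB

  step 4 ⇒ step 5: DCBAABCBDCBAABCBDCBAABCBDDBCBAABCBBCBAABCBDDBCBAABCBDCBDCBBCBAABCBDDBCBAABCBBCBAABCBDDBCBAABCBDCBDCBBCBAABCBDDBCBAABCB ⇒ DCB·AA·BCB·D·D·BCB·AA·BCB·DCB·AA·BCB·D·D·BCB·AA·BCB·DCB·AA·BCB·D·D·BCB·AA·BCB·DCB·DCB·BCB·AA·BCB·D·D·BCB·AA·BCB·BCB·AA·BCB·D·D·BCB·AA·BCB·DCB·DCB·BCB·AA·BCB·D·D·BCB·AA·BCB·DCB·AA·BCB·DCB·AA·BCB·BCB·AA·BCB·D·D·BCB·AA·BCB·DCB·DCB·BCB·AA·BCB·D·D·BCB·AA·BCB·BCB·AA·BCB·D·D·BCB·AA·BCB·DCB·DCB·BCB·AA·BCB·D·D·BCB·AA·BCB·DCB·AA·BCB·DCB·AA·BCB·BCB·AA·BCB·D·D·BCB·AA·BCB·DCB·DCB·BCB·AA·BCB·D·D·BCB·AA·BCB
    A ↦ D
    B ↦ BCB
    C ↦ AA
    D ↦ DCB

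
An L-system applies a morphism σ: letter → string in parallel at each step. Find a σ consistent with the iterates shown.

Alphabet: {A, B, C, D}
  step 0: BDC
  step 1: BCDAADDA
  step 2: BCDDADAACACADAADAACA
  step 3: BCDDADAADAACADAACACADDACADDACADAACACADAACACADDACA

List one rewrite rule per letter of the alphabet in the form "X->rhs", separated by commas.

A->CA, B->BC, C->DDA, D->DAA

  step 2 ⇒ step 3: BCDDADAACACADAADAACA ⇒ BC·DDA·DAA·DAA·CA·DAA·CA·CA·DDA·CA·DDA·CA·DAA·CA·CA·DAA·CA·CA·DDA·CA
    A ↦ CA
    B ↦ BC
    C ↦ DDA
    D ↦ DAA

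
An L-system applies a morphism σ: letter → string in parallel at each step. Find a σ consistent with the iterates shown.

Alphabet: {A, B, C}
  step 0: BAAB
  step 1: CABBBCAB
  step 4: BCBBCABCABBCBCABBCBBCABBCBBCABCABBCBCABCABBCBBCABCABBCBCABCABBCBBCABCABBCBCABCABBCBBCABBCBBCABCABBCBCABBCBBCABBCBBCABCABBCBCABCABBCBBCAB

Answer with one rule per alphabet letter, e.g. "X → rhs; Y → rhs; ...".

A->B, B->CAB, C->BCB

  step 0 ⇒ step 1: BAAB ⇒ CAB·B·B·CAB
    A ↦ B
    B ↦ CAB
    C ↦ BCB  (constrained at step 1)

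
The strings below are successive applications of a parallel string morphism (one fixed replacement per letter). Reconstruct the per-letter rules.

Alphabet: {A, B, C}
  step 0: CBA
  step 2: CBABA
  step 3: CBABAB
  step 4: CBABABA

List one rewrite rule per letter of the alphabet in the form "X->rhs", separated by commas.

A->B, B->A, C->CB

  step 3 ⇒ step 4: CBABAB ⇒ CB·A·B·A·B·A
    A ↦ B
    B ↦ A
    C ↦ CB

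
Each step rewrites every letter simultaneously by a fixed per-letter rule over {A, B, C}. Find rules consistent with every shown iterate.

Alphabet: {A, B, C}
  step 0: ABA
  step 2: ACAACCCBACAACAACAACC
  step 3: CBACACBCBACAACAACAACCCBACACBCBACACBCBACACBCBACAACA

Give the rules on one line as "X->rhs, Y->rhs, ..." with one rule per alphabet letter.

A->CB, B->ACC, C->ACA

  step 2 ⇒ step 3: ACAACCCBACAACAACAACC ⇒ CB·ACA·CB·CB·ACA·ACA·ACA·ACC·CB·ACA·CB·CB·ACA·CB·CB·ACA·CB·CB·ACA·ACA
    A ↦ CB
    B ↦ ACC
    C ↦ ACA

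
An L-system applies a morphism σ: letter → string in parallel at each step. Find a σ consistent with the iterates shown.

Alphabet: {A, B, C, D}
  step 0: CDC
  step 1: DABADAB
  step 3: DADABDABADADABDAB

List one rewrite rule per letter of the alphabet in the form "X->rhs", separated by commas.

  step 0 ⇒ step 1: CDC ⇒ DAB·A·DAB
    C ↦ DAB
    D ↦ A
    A ↦ D  (constrained at step 1)
    B ↦ CC  (constrained at step 1)

A->D, B->CC, C->DAB, D->A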